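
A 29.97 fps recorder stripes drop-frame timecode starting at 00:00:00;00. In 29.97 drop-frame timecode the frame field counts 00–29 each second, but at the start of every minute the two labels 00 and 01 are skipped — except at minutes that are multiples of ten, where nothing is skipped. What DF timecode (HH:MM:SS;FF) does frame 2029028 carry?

18:48:22;00

Ten DF minutes hold 17982 frames, so frame 2029028 lies in block 112 (frames 2013984–2031965) with 15044 frames into that block.
The block's first minute is 1800 frames and the rest 1798 each; 15044 frames reaches minute 8, so 112 × 18 + 8 × 2 = 2032 labels have been skipped so far.
Adding those back, label number 2029028 + 2032 = 2031060 at 30 labels/s is 67702 s + 0 f = 18 h 48 min 22 s frame 0, i.e. 18:48:22;00.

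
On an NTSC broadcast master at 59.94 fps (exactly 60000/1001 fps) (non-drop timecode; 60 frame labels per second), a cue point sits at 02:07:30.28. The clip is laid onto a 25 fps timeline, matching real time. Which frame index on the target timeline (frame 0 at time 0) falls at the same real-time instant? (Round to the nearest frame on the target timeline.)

Source frame index: (2×3600 + 7×60 + 30) × 60 + 28 = 459028.
Real time: 459028 / (60000/1001) = 114871757/15000 s.
Target frame: (114871757/15000) × (25) = 114871757/600 ≈ 191452.928 → 191453.

frame 191453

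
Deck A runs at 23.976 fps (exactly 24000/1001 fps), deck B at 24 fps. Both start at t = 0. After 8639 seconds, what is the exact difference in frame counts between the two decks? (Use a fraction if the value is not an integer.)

207336/1001 frames

A emits 24000/1001 × 8639 = 207336000/1001 frames; B emits 24 × 8639 = 207336.
Difference = 207336/1001 frames (≈ 207.1289); B is ahead of A.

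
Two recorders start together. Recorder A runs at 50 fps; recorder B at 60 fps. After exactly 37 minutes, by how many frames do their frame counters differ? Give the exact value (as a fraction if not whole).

37 min = 2220 s.
A emits 50 × 2220 = 111000 frames; B emits 60 × 2220 = 133200.
Difference = 22200 frames; B is ahead of A.

22200 frames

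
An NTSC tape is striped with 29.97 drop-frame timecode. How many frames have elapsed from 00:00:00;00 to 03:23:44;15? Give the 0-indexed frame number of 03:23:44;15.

As if non-drop at 30 labels/s: (3 × 3600 + 23 × 60 + 44) × 30 + 15 = 366735.
Minute boundaries passed: 203; those not divisible by 10: 203 − 20 = 183; dropped labels = 2 × 183 = 366.
Actual frame index = 366735 − 366 = 366369.

366369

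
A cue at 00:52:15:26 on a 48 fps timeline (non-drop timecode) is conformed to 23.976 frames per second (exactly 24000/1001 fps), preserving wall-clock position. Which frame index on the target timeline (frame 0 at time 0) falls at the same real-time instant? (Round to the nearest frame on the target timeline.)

Source frame index: (0×3600 + 52×60 + 15) × 48 + 26 = 150506.
Real time: 150506 / (48) = 75253/24 s.
Target frame: (75253/24) × (24000/1001) = 75253000/1001 ≈ 75177.822 → 75178.

frame 75178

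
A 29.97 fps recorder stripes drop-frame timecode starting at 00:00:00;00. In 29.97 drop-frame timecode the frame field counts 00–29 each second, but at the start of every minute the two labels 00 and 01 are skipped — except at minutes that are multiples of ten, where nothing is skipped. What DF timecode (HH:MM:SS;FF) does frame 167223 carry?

Each 10-minute DF block holds 10 × 60 × 30 − 9 × 2 = 17982 frames. 167223 ÷ 17982 → 9 full blocks, remainder 5385.
Within the partial block the first minute is 1800 frames and each further minute 1798, so 2 further minute boundaries passed. Total skipped labels = 18 × 9 + 2 × 2 = 166.
Non-drop label index = 167223 + 166 = 167389; at 30 labels/s that is 01:32:59:19, i.e. DF 01:32:59;19.

01:32:59;19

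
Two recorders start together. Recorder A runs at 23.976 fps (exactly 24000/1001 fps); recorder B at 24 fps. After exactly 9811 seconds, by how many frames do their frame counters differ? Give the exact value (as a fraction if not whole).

235464/1001 frames

A emits 24000/1001 × 9811 = 235464000/1001 frames; B emits 24 × 9811 = 235464.
Difference = 235464/1001 frames (≈ 235.2288); B is ahead of A.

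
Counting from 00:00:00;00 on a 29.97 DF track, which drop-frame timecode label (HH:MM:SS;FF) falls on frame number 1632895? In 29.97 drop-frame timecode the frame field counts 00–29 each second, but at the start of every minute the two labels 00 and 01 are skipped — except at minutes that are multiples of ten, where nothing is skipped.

15:08:04;11

Ten DF minutes hold 17982 frames, so frame 1632895 lies in block 90 (frames 1618380–1636361) with 14515 frames into that block.
The block's first minute is 1800 frames and the rest 1798 each; 14515 frames reaches minute 8, so 90 × 18 + 8 × 2 = 1636 labels have been skipped so far.
Adding those back, label number 1632895 + 1636 = 1634531 at 30 labels/s is 54484 s + 11 f = 15 h 8 min 4 s frame 11, i.e. 15:08:04;11.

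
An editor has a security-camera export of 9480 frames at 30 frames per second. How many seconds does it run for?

316 seconds

Running time = 9480 / (30) = 316 s.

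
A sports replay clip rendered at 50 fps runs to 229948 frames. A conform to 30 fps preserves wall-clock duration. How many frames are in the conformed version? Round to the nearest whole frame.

137969 frames

Frames at target rate = 229948 × (30) / (50) = 689844/5 ≈ 137968.800.
Nearest whole frame: 137969.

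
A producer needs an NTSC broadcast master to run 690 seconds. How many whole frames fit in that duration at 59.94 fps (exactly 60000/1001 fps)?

41358 frames

Frames = 690 × 60000/1001 = 41400000/1001 ≈ 41358.6414.
Complete frames: 41358.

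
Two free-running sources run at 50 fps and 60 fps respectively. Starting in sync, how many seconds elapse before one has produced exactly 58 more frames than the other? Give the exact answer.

The gap grows by |60 − 50| = 10 frames per second.
Time for a 58-frame gap: 58 ÷ (10) = 5.8 s.

5.8 seconds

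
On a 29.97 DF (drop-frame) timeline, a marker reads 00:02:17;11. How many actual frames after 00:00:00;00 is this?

4117

As if non-drop at 30 labels/s: (0 × 3600 + 2 × 60 + 17) × 30 + 11 = 4121.
Minute boundaries passed: 2; those not divisible by 10: 2 − 0 = 2; dropped labels = 2 × 2 = 4.
Actual frame index = 4121 − 4 = 4117.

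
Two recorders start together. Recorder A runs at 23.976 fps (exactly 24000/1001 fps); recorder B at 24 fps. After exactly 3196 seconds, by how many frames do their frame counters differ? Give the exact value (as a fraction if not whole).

A emits 24000/1001 × 3196 = 76704000/1001 frames; B emits 24 × 3196 = 76704.
Difference = 76704/1001 frames (≈ 76.6274); B is ahead of A.

76704/1001 frames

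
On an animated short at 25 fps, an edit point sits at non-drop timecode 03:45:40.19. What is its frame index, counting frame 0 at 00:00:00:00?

Total seconds to the label: (3 × 3600 + 45 × 60 + 40) = 13540.
Frame index = 13540 × 25 + 19 = 338519.

338519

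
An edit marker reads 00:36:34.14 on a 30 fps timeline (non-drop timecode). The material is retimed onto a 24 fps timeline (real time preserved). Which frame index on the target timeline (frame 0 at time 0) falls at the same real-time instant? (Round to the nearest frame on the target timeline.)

frame 52667

Source frame index: (0×3600 + 36×60 + 34) × 30 + 14 = 65834.
Real time: 65834 / (30) = 32917/15 s.
Target frame: (32917/15) × (24) = 263336/5 ≈ 52667.200 → 52667.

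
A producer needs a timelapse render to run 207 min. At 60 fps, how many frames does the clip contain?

207 min = 12420 s.
Frames = 12420 × 60 = 745200.

745200 frames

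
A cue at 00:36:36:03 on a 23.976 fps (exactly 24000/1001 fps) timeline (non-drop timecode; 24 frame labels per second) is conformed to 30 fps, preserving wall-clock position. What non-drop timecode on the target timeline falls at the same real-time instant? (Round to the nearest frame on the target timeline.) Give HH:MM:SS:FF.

00:36:38:10

Source frame index: (0×3600 + 36×60 + 36) × 24 + 3 = 52707.
Real time: 52707 / (24000/1001) = 17586569/8000 s.
Target frame: (17586569/8000) × (30) = 52759707/800 ≈ 65949.634 → 65950.
At 30 labels/s: frame 65950 → 00:36:38:10.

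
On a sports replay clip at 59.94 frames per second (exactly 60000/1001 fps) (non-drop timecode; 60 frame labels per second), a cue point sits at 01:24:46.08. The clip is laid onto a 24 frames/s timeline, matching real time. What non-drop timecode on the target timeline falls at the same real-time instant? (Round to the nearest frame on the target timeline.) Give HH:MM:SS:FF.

Source frame index: (1×3600 + 24×60 + 46) × 60 + 8 = 305168.
Real time: 305168 / (60000/1001) = 19092073/3750 s.
Target frame: (19092073/3750) × (24) = 76368292/625 ≈ 122189.267 → 122189.
At 24 labels/s: frame 122189 → 01:24:51:05.

01:24:51:05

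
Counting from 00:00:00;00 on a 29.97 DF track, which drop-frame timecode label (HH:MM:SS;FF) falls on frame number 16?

Ten DF minutes hold 17982 frames, so frame 16 lies in block 0 (frames 0–17981) with 16 frames into that block.
The block's first minute is 1800 frames and the rest 1798 each; 16 frames reaches minute 0, so 0 × 18 + 0 × 2 = 0 labels have been skipped so far.
Adding those back, label number 16 + 0 = 16 at 30 labels/s is 0 s + 16 f = 0 h 0 min 0 s frame 16, i.e. 00:00:00;16.

00:00:00;16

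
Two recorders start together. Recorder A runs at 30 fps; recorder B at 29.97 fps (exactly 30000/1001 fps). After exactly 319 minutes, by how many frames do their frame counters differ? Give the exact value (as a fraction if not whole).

319 min = 19140 s.
A emits 30 × 19140 = 574200 frames; B emits 30000/1001 × 19140 = 52200000/91.
Difference = 52200/91 frames (≈ 573.6264); B is behind A.

52200/91 frames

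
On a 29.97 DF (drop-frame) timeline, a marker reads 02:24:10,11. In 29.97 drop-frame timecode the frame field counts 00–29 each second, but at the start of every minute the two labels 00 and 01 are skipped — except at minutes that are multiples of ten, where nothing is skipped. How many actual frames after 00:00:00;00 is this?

Complete 10-minute blocks: 14, each 17982 frames → 251748.
Remaining 4 whole minutes in the current block: 1800 + 3 × 1798 = 7194 frames.
Within the current minute: 10 × 30 + 11 − 2 = 309 (labels ;00/;01 skipped at this minute). Total = 251748 + 7194 + 309 = 259251.

259251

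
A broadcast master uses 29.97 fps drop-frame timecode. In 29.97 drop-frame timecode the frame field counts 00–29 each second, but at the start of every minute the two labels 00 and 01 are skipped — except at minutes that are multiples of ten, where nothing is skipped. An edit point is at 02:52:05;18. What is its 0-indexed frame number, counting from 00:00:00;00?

309458

Complete 10-minute blocks: 17, each 17982 frames → 305694.
Remaining 2 whole minutes in the current block: 1800 + 1 × 1798 = 3598 frames.
Within the current minute: 5 × 30 + 18 − 2 = 166 (labels ;00/;01 skipped at this minute). Total = 305694 + 3598 + 166 = 309458.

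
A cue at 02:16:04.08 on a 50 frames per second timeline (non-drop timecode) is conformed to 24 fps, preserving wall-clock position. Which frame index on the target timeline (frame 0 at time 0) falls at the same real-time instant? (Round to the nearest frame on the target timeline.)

frame 195940

Source frame index: (2×3600 + 16×60 + 4) × 50 + 8 = 408208.
Real time: 408208 / (50) = 204104/25 s.
Target frame: (204104/25) × (24) = 4898496/25 ≈ 195939.840 → 195940.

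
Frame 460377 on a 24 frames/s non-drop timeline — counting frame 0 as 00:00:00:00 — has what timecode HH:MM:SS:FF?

05:19:42:09

460377 ÷ 24 = 19182 full seconds, remainder 9 frames.
19182 s = 5 h 19 min 42 s.
Timecode: 05:19:42:09.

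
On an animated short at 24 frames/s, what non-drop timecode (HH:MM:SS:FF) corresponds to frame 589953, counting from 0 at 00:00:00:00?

06:49:41:09

589953 ÷ 24 = 24581 full seconds, remainder 9 frames.
24581 s = 6 h 49 min 41 s.
Timecode: 06:49:41:09.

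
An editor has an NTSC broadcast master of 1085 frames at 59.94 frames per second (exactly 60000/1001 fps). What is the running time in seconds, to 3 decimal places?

18.101 seconds

Running time = 1085 × 1001/60000 = 217217/12000 s ≈ 18.101 s.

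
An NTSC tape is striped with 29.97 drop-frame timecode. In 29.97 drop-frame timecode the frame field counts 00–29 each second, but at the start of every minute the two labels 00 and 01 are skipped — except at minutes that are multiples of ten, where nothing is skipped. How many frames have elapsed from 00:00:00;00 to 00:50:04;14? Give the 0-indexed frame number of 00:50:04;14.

90044

As if non-drop at 30 labels/s: (0 × 3600 + 50 × 60 + 4) × 30 + 14 = 90134.
Minute boundaries passed: 50; those not divisible by 10: 50 − 5 = 45; dropped labels = 2 × 45 = 90.
Actual frame index = 90134 − 90 = 90044.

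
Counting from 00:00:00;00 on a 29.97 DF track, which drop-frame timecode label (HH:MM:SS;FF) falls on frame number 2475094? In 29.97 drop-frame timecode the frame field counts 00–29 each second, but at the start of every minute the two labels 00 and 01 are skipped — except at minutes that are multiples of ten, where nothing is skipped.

22:56:25;22

Ten DF minutes hold 17982 frames, so frame 2475094 lies in block 137 (frames 2463534–2481515) with 11560 frames into that block.
The block's first minute is 1800 frames and the rest 1798 each; 11560 frames reaches minute 6, so 137 × 18 + 6 × 2 = 2478 labels have been skipped so far.
Adding those back, label number 2475094 + 2478 = 2477572 at 30 labels/s is 82585 s + 22 f = 22 h 56 min 25 s frame 22, i.e. 22:56:25;22.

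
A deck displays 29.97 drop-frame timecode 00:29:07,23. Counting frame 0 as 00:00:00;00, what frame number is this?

As if non-drop at 30 labels/s: (0 × 3600 + 29 × 60 + 7) × 30 + 23 = 52433.
Minute boundaries passed: 29; those not divisible by 10: 29 − 2 = 27; dropped labels = 2 × 27 = 54.
Actual frame index = 52433 − 54 = 52379.

52379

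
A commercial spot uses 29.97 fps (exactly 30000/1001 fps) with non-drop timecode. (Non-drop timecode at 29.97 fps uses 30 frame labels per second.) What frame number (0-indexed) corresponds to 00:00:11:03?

Total seconds to the label: (0 × 3600 + 0 × 60 + 11) = 11.
Frame index = 11 × 30 + 3 = 333.

frame 333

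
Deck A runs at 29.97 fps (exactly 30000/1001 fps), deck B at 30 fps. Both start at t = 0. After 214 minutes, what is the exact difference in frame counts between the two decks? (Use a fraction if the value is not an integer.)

385200/1001 frames

214 min = 12840 s.
A emits 30000/1001 × 12840 = 385200000/1001 frames; B emits 30 × 12840 = 385200.
Difference = 385200/1001 frames (≈ 384.8152); B is ahead of A.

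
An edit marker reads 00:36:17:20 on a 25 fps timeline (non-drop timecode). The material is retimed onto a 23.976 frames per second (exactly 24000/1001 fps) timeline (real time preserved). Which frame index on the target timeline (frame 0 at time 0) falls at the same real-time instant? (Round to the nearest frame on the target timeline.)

frame 52215

Source frame index: (0×3600 + 36×60 + 17) × 25 + 20 = 54445.
Real time: 54445 / (25) = 10889/5 s.
Target frame: (10889/5) × (24000/1001) = 52267200/1001 ≈ 52214.985 → 52215.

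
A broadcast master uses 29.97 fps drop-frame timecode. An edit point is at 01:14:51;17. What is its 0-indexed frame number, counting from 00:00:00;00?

134613

Complete 10-minute blocks: 7, each 17982 frames → 125874.
Remaining 4 whole minutes in the current block: 1800 + 3 × 1798 = 7194 frames.
Within the current minute: 51 × 30 + 17 − 2 = 1545 (labels ;00/;01 skipped at this minute). Total = 125874 + 7194 + 1545 = 134613.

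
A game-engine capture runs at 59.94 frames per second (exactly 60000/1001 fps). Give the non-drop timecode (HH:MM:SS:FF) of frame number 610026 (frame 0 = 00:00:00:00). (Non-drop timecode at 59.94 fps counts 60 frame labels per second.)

610026 ÷ 60 = 10167 full seconds, remainder 6 frames.
10167 s = 2 h 49 min 27 s.
Timecode: 02:49:27:06.

02:49:27:06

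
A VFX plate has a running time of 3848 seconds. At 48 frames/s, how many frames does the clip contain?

Frames = 3848 × 48 = 184704.

184704 frames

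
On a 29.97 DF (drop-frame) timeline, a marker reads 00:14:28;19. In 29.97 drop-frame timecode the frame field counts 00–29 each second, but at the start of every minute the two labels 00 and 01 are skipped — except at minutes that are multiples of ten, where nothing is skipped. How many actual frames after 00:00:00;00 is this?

Complete 10-minute blocks: 1, each 17982 frames → 17982.
Remaining 4 whole minutes in the current block: 1800 + 3 × 1798 = 7194 frames.
Within the current minute: 28 × 30 + 19 − 2 = 857 (labels ;00/;01 skipped at this minute). Total = 17982 + 7194 + 857 = 26033.

26033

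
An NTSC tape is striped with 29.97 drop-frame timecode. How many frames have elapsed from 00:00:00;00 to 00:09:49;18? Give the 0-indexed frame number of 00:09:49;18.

Complete 10-minute blocks: 0, each 17982 frames → 0.
Remaining 9 whole minutes in the current block: 1800 + 8 × 1798 = 16184 frames.
Within the current minute: 49 × 30 + 18 − 2 = 1486 (labels ;00/;01 skipped at this minute). Total = 0 + 16184 + 1486 = 17670.

17670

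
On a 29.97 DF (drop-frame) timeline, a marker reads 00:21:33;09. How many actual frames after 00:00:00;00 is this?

As if non-drop at 30 labels/s: (0 × 3600 + 21 × 60 + 33) × 30 + 9 = 38799.
Minute boundaries passed: 21; those not divisible by 10: 21 − 2 = 19; dropped labels = 2 × 19 = 38.
Actual frame index = 38799 − 38 = 38761.

38761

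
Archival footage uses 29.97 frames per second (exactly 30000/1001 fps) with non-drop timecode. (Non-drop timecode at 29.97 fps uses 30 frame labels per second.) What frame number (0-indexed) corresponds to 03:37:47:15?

frame 392025

Total seconds to the label: (3 × 3600 + 37 × 60 + 47) = 13067.
Frame index = 13067 × 30 + 15 = 392025.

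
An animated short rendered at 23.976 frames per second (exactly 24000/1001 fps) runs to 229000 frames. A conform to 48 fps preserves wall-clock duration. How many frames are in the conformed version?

Target frames = source frames × (target rate / source rate) = 229000 × (48)/(24000/1001) = 229000 × 1001/500 = 458458.

458458 frames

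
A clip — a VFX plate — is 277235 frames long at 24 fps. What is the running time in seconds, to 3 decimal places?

Running time = 277235 × 1/24 = 277235/24 s ≈ 11551.458 s.

11551.458 seconds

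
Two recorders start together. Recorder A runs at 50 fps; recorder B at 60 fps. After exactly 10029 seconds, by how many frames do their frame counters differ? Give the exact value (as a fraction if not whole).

A emits 50 × 10029 = 501450 frames; B emits 60 × 10029 = 601740.
Difference = 100290 frames; B is ahead of A.

100290 frames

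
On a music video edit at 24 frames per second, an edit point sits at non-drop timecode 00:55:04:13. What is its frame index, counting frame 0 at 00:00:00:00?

Total seconds to the label: (0 × 3600 + 55 × 60 + 4) = 3304.
Frame index = 3304 × 24 + 13 = 79309.

frame 79309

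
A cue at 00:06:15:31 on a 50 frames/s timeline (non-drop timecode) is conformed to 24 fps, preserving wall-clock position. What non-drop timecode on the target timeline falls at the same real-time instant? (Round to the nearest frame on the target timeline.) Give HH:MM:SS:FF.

Source frame index: (0×3600 + 6×60 + 15) × 50 + 31 = 18781.
Real time: 18781 / (50) = 18781/50 s.
Target frame: (18781/50) × (24) = 225372/25 ≈ 9014.880 → 9015.
At 24 labels/s: frame 9015 → 00:06:15:15.

00:06:15:15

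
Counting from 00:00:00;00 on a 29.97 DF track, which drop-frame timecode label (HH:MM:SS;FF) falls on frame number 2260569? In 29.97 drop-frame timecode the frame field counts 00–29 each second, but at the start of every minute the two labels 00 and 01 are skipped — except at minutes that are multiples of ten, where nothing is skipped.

20:57:07;23

Ten DF minutes hold 17982 frames, so frame 2260569 lies in block 125 (frames 2247750–2265731) with 12819 frames into that block.
The block's first minute is 1800 frames and the rest 1798 each; 12819 frames reaches minute 7, so 125 × 18 + 7 × 2 = 2264 labels have been skipped so far.
Adding those back, label number 2260569 + 2264 = 2262833 at 30 labels/s is 75427 s + 23 f = 20 h 57 min 7 s frame 23, i.e. 20:57:07;23.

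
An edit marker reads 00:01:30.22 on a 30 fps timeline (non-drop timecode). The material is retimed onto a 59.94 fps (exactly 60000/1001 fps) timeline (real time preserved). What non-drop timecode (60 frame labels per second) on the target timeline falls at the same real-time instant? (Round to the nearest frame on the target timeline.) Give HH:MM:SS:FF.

00:01:30:39

Source frame index: (0×3600 + 1×60 + 30) × 30 + 22 = 2722.
Real time: 2722 / (30) = 1361/15 s.
Target frame: (1361/15) × (60000/1001) = 5444000/1001 ≈ 5438.561 → 5439.
At 60 labels/s: frame 5439 → 00:01:30:39.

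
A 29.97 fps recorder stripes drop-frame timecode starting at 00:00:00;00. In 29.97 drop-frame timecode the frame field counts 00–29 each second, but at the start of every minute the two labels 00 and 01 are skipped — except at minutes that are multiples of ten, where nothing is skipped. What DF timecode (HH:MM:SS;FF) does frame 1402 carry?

00:00:46;22

Ten DF minutes hold 17982 frames, so frame 1402 lies in block 0 (frames 0–17981) with 1402 frames into that block.
The block's first minute is 1800 frames and the rest 1798 each; 1402 frames reaches minute 0, so 0 × 18 + 0 × 2 = 0 labels have been skipped so far.
Adding those back, label number 1402 + 0 = 1402 at 30 labels/s is 46 s + 22 f = 0 h 0 min 46 s frame 22, i.e. 00:00:46;22.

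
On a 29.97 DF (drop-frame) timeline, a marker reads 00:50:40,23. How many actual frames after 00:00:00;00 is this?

91133

Complete 10-minute blocks: 5, each 17982 frames → 89910.
Remaining 0 whole minutes in the current block: 0 frames.
Within the current minute: 40 × 30 + 23 = 1223. Total = 89910 + 0 + 1223 = 91133.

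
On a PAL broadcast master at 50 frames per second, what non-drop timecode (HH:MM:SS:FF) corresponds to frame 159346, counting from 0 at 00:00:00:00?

159346 ÷ 50 = 3186 full seconds, remainder 46 frames.
3186 s = 0 h 53 min 6 s.
Timecode: 00:53:06:46.

00:53:06:46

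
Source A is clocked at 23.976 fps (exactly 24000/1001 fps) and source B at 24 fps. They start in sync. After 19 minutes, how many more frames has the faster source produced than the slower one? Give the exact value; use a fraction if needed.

19 min = 1140 s.
A emits 24000/1001 × 1140 = 27360000/1001 frames; B emits 24 × 1140 = 27360.
Difference = 27360/1001 frames (≈ 27.3327); B is ahead of A.

27360/1001 frames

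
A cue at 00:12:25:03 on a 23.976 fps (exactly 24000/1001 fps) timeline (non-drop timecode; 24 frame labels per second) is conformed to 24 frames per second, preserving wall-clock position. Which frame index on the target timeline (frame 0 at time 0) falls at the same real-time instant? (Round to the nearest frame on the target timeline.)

frame 17901

Source frame index: (0×3600 + 12×60 + 25) × 24 + 3 = 17883.
Real time: 17883 / (24000/1001) = 5966961/8000 s.
Target frame: (5966961/8000) × (24) = 17900883/1000 ≈ 17900.883 → 17901.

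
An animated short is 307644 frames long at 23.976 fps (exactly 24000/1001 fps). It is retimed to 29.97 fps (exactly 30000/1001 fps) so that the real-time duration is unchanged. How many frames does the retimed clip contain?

384555 frames

Target frames = source frames × (target rate / source rate) = 307644 × (30000/1001)/(24000/1001) = 307644 × 5/4 = 384555.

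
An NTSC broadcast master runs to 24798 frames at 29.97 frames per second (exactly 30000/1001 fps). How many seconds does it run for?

827.4266 seconds

Running time = 24798 / (30000/1001) = 827.4266 s.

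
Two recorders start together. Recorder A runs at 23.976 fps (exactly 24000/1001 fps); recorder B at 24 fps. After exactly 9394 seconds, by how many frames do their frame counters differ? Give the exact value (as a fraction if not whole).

2928/13 frames

A emits 24000/1001 × 9394 = 2928000/13 frames; B emits 24 × 9394 = 225456.
Difference = 2928/13 frames (≈ 225.2308); B is ahead of A.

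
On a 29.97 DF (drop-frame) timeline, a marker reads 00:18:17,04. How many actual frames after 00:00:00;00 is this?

32880

As if non-drop at 30 labels/s: (0 × 3600 + 18 × 60 + 17) × 30 + 4 = 32914.
Minute boundaries passed: 18; those not divisible by 10: 18 − 1 = 17; dropped labels = 2 × 17 = 34.
Actual frame index = 32914 − 34 = 32880.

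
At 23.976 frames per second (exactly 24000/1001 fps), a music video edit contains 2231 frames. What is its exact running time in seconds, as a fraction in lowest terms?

2233231/24000 seconds

Running time = 2231 ÷ (24000/1001) = 2231 × 1001/24000 = 2233231/24000 s.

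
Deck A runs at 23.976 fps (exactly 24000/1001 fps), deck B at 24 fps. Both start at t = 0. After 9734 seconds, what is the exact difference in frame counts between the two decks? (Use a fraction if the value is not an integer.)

233616/1001 frames

A emits 24000/1001 × 9734 = 233616000/1001 frames; B emits 24 × 9734 = 233616.
Difference = 233616/1001 frames (≈ 233.3826); B is ahead of A.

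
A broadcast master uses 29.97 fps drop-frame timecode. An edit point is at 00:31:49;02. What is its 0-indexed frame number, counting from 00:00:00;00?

As if non-drop at 30 labels/s: (0 × 3600 + 31 × 60 + 49) × 30 + 2 = 57272.
Minute boundaries passed: 31; those not divisible by 10: 31 − 3 = 28; dropped labels = 2 × 28 = 56.
Actual frame index = 57272 − 56 = 57216.

57216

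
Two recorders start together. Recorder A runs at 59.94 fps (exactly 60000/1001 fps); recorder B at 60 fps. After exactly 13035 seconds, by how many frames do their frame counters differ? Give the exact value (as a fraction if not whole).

71100/91 frames

A emits 60000/1001 × 13035 = 71100000/91 frames; B emits 60 × 13035 = 782100.
Difference = 71100/91 frames (≈ 781.3187); B is ahead of A.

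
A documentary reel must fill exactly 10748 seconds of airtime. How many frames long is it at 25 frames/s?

268700 frames

Frames = 10748 × 25 = 268700.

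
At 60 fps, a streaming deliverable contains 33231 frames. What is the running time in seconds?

Running time = 33231 / (60) = 553.85 s.

553.85 seconds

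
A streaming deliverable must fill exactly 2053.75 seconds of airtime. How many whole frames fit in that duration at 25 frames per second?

Frames = 2053.75 × 25 = 205375/4 ≈ 51343.7500.
Complete frames: 51343.

51343 frames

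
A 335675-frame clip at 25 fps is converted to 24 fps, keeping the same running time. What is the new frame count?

Target frames = source frames × (target rate / source rate) = 335675 × (24)/(25) = 335675 × 24/25 = 322248.

322248 frames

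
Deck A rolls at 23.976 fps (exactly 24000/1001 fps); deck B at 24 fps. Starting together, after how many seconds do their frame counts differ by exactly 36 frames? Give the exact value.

1501.5 seconds

The gap grows by |24 − 24000/1001| = 24/1001 frames per second.
Time for a 36-frame gap: 36 ÷ (24/1001) = 1501.5 s.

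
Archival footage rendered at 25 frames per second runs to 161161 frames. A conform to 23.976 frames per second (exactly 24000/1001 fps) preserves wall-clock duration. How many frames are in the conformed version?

Target frames = source frames × (target rate / source rate) = 161161 × (24000/1001)/(25) = 161161 × 960/1001 = 154560.

154560 frames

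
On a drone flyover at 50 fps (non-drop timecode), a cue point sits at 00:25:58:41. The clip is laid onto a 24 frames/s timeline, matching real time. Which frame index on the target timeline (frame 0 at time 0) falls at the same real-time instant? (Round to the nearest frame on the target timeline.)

frame 37412

Source frame index: (0×3600 + 25×60 + 58) × 50 + 41 = 77941.
Real time: 77941 / (50) = 77941/50 s.
Target frame: (77941/50) × (24) = 935292/25 ≈ 37411.680 → 37412.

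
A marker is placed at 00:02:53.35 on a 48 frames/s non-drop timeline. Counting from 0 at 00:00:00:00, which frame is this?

8339

Total seconds to the label: (0 × 3600 + 2 × 60 + 53) = 173.
Frame index = 173 × 48 + 35 = 8339.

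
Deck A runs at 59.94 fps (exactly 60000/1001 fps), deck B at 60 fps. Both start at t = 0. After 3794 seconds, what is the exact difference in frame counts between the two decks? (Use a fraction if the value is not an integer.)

A emits 60000/1001 × 3794 = 32520000/143 frames; B emits 60 × 3794 = 227640.
Difference = 32520/143 frames (≈ 227.4126); B is ahead of A.

32520/143 frames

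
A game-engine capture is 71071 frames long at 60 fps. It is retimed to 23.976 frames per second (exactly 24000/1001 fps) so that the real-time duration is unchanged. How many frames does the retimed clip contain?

Target frames = source frames × (target rate / source rate) = 71071 × (24000/1001)/(60) = 71071 × 400/1001 = 28400.

28400 frames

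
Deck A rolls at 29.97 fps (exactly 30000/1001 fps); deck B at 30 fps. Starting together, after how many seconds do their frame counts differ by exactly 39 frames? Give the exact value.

1301.3 seconds

The gap grows by |30 − 30000/1001| = 30/1001 frames per second.
Time for a 39-frame gap: 39 ÷ (30/1001) = 1301.3 s.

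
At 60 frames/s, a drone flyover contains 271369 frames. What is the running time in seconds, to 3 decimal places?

4522.817 seconds

Running time = 271369 × 1/60 = 271369/60 s ≈ 4522.817 s.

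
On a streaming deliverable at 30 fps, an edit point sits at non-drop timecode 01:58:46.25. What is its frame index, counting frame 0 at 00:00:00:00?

frame 213805

Total seconds to the label: (1 × 3600 + 58 × 60 + 46) = 7126.
Frame index = 7126 × 30 + 25 = 213805.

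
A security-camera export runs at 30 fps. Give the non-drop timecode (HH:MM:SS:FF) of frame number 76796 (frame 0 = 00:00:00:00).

76796 ÷ 30 = 2559 full seconds, remainder 26 frames.
2559 s = 0 h 42 min 39 s.
Timecode: 00:42:39:26.

00:42:39:26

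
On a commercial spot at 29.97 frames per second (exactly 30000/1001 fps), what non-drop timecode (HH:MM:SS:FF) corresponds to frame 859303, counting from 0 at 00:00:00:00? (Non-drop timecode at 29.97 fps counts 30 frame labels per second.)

07:57:23:13

859303 ÷ 30 = 28643 full seconds, remainder 13 frames.
28643 s = 7 h 57 min 23 s.
Timecode: 07:57:23:13.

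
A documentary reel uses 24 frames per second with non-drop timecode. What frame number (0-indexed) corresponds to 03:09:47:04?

frame 273292

Total seconds to the label: (3 × 3600 + 9 × 60 + 47) = 11387.
Frame index = 11387 × 24 + 4 = 273292.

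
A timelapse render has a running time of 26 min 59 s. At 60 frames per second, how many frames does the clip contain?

97140 frames

26 min 59 s = 1619 s.
Frames = 1619 × 60 = 97140.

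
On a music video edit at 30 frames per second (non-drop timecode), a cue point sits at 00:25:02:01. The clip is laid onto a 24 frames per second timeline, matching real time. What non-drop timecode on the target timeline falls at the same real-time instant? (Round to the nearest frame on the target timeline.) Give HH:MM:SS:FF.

Source frame index: (0×3600 + 25×60 + 2) × 30 + 1 = 45061.
Real time: 45061 / (30) = 45061/30 s.
Target frame: (45061/30) × (24) = 180244/5 ≈ 36048.800 → 36049.
At 24 labels/s: frame 36049 → 00:25:02:01.

00:25:02:01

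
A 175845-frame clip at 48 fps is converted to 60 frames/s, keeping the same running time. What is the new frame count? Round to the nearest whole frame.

219806 frames

Frames at target rate = 175845 × (60) / (48) = 879225/4 ≈ 219806.250.
Nearest whole frame: 219806.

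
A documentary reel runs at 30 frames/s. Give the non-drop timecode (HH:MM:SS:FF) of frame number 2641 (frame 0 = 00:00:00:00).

00:01:28:01

2641 ÷ 30 = 88 full seconds, remainder 1 frame.
88 s = 0 h 1 min 28 s.
Timecode: 00:01:28:01.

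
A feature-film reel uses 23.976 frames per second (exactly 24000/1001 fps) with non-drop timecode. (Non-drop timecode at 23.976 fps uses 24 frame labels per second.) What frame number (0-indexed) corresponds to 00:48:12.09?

Total seconds to the label: (0 × 3600 + 48 × 60 + 12) = 2892.
Frame index = 2892 × 24 + 9 = 69417.

69417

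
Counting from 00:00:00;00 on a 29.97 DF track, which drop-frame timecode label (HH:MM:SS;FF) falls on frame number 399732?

Ten DF minutes hold 17982 frames, so frame 399732 lies in block 22 (frames 395604–413585) with 4128 frames into that block.
The block's first minute is 1800 frames and the rest 1798 each; 4128 frames reaches minute 2, so 22 × 18 + 2 × 2 = 400 labels have been skipped so far.
Adding those back, label number 399732 + 400 = 400132 at 30 labels/s is 13337 s + 22 f = 3 h 42 min 17 s frame 22, i.e. 03:42:17;22.

03:42:17;22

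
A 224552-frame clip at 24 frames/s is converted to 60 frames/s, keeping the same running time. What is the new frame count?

561380 frames

Target frames = source frames × (target rate / source rate) = 224552 × (60)/(24) = 224552 × 5/2 = 561380.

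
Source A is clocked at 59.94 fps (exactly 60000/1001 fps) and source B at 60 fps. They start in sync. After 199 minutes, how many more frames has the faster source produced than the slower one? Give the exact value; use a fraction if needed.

716400/1001 frames

199 min = 11940 s.
A emits 60000/1001 × 11940 = 716400000/1001 frames; B emits 60 × 11940 = 716400.
Difference = 716400/1001 frames (≈ 715.6843); B is ahead of A.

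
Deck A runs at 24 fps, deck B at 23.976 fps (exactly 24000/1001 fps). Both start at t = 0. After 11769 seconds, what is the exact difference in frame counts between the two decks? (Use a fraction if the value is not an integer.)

A emits 24 × 11769 = 282456 frames; B emits 24000/1001 × 11769 = 282456000/1001.
Difference = 282456/1001 frames (≈ 282.1738); B is behind A.

282456/1001 frames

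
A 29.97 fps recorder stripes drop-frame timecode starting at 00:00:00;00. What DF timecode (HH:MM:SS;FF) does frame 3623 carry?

Each 10-minute DF block holds 10 × 60 × 30 − 9 × 2 = 17982 frames. 3623 ÷ 17982 → 0 full blocks, remainder 3623.
Within the partial block the first minute is 1800 frames and each further minute 1798, so 2 further minute boundaries passed. Total skipped labels = 18 × 0 + 2 × 2 = 4.
Non-drop label index = 3623 + 4 = 3627; at 30 labels/s that is 00:02:00:27, i.e. DF 00:02:00;27.

00:02:00;27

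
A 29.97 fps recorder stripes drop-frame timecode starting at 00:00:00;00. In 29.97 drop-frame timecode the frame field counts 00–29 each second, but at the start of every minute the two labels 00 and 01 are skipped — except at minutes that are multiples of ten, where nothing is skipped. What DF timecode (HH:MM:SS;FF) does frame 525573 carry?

04:52:16;19

Ten DF minutes hold 17982 frames, so frame 525573 lies in block 29 (frames 521478–539459) with 4095 frames into that block.
The block's first minute is 1800 frames and the rest 1798 each; 4095 frames reaches minute 2, so 29 × 18 + 2 × 2 = 526 labels have been skipped so far.
Adding those back, label number 525573 + 526 = 526099 at 30 labels/s is 17536 s + 19 f = 4 h 52 min 16 s frame 19, i.e. 04:52:16;19.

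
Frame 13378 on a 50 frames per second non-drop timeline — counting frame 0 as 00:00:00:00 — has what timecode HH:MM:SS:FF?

00:04:27:28

13378 ÷ 50 = 267 full seconds, remainder 28 frames.
267 s = 0 h 4 min 27 s.
Timecode: 00:04:27:28.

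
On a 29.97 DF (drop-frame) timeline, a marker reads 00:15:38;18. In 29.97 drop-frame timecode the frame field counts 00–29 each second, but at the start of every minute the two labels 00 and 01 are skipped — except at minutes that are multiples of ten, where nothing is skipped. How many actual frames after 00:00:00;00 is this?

28130

As if non-drop at 30 labels/s: (0 × 3600 + 15 × 60 + 38) × 30 + 18 = 28158.
Minute boundaries passed: 15; those not divisible by 10: 15 − 1 = 14; dropped labels = 2 × 14 = 28.
Actual frame index = 28158 − 28 = 28130.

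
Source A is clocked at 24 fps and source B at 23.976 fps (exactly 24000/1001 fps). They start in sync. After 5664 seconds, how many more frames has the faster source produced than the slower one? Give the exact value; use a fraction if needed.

A emits 24 × 5664 = 135936 frames; B emits 24000/1001 × 5664 = 135936000/1001.
Difference = 135936/1001 frames (≈ 135.8002); B is behind A.

135936/1001 frames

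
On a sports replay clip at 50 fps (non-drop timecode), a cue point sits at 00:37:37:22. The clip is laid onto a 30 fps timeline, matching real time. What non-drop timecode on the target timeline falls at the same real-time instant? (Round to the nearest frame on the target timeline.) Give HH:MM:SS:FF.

00:37:37:13

Source frame index: (0×3600 + 37×60 + 37) × 50 + 22 = 112872.
Real time: 112872 / (50) = 56436/25 s.
Target frame: (56436/25) × (30) = 338616/5 ≈ 67723.200 → 67723.
At 30 labels/s: frame 67723 → 00:37:37:13.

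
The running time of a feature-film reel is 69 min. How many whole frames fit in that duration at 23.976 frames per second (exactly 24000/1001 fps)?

69 min = 4140 s.
Frames = 4140 × 24000/1001 = 99360000/1001 ≈ 99260.7393.
Complete frames: 99260.

99260 frames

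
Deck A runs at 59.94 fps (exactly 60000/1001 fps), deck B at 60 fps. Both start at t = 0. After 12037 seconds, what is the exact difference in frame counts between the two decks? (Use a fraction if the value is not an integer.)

A emits 60000/1001 × 12037 = 722220000/1001 frames; B emits 60 × 12037 = 722220.
Difference = 722220/1001 frames (≈ 721.4985); B is ahead of A.

722220/1001 frames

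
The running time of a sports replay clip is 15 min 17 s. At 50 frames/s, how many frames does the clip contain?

15 min 17 s = 917 s.
Frames = 917 × 50 = 45850.

45850 frames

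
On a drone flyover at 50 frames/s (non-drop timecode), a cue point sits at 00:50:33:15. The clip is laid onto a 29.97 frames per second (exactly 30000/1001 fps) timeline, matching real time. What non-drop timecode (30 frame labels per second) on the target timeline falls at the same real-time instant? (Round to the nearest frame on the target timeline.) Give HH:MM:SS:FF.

Source frame index: (0×3600 + 50×60 + 33) × 50 + 15 = 151665.
Real time: 151665 / (50) = 30333/10 s.
Target frame: (30333/10) × (30000/1001) = 90999000/1001 ≈ 90908.092 → 90908.
At 30 labels/s: frame 90908 → 00:50:30:08.

00:50:30:08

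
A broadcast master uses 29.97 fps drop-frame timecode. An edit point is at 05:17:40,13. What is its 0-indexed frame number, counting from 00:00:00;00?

Complete 10-minute blocks: 31, each 17982 frames → 557442.
Remaining 7 whole minutes in the current block: 1800 + 6 × 1798 = 12588 frames.
Within the current minute: 40 × 30 + 13 − 2 = 1211 (labels ;00/;01 skipped at this minute). Total = 557442 + 12588 + 1211 = 571241.

571241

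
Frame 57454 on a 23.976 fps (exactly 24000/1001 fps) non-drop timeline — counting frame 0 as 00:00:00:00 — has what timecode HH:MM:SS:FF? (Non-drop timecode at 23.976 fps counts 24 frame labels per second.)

00:39:53:22

57454 ÷ 24 = 2393 full seconds, remainder 22 frames.
2393 s = 0 h 39 min 53 s.
Timecode: 00:39:53:22.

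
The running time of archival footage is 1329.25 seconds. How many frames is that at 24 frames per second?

31902 frames

Frames = 1329.25 × 24 = 31902.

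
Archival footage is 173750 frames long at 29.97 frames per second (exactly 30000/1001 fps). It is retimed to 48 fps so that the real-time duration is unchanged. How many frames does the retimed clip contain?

278278 frames

Target frames = source frames × (target rate / source rate) = 173750 × (48)/(30000/1001) = 173750 × 1001/625 = 278278.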